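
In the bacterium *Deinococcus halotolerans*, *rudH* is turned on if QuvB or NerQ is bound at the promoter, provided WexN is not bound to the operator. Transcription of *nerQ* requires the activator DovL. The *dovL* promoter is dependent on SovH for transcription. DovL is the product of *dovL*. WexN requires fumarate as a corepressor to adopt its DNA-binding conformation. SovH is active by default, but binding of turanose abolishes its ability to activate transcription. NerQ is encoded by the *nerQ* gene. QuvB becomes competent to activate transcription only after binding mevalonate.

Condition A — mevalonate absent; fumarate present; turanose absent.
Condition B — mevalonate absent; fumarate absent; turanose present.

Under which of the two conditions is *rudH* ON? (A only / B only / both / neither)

Condition A:
Mevalonate is absent, so QuvB is inactive.
Fumarate is present, so WexN is active.
Turanose is absent, so SovH is active.
No repressor is bound and SovH is active, so *dovL* is transcribed.
So DovL is produced and active.
No repressor is bound and DovL is active, so *nerQ* is transcribed.
So NerQ is produced and active.
With repressor WexN bound, *rudH* is not transcribed.
→ *rudH* is OFF in A.
Condition B:
Mevalonate is absent, so QuvB is inactive.
Fumarate is absent, so WexN is inactive.
Turanose is present, so SovH is inactive.
Required activator SovH is absent, so *dovL* is not transcribed.
So DovL is not produced.
Required activator DovL is absent, so *nerQ* is not transcribed.
So NerQ is not produced.
No activator is available at the *rudH* promoter, so *rudH* is not transcribed.
→ *rudH* is OFF in B.

neither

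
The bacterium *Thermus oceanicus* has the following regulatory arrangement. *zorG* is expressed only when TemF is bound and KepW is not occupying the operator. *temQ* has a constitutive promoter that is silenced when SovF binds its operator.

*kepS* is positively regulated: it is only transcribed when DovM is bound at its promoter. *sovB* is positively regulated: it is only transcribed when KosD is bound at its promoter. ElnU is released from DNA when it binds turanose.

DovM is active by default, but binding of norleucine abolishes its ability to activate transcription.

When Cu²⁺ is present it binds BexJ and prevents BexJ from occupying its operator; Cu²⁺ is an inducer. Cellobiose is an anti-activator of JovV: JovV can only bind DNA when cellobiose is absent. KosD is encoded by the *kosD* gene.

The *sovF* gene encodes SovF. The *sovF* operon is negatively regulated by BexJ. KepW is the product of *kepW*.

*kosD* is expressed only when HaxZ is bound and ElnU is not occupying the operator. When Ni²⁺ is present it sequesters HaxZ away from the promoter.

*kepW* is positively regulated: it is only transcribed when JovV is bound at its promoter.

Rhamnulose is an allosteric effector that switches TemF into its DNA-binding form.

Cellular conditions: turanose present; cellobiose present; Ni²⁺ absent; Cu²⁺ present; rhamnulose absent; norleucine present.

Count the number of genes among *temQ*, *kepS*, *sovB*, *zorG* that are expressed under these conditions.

Cu²⁺ is present, so BexJ is inactive.
With no repressor bound, *sovF* is transcribed.
So SovF is produced and active.
With repressor SovF bound, *temQ* is not transcribed.
→ *temQ* is OFF.
Norleucine is present, so DovM is inactive.
Required activator DovM is absent, so *kepS* is not transcribed.
→ *kepS* is OFF.
Turanose is present, so ElnU is inactive.
Ni²⁺ is absent, so HaxZ is active.
No repressor is bound and HaxZ is active, so *kosD* is transcribed.
So KosD is produced and active.
No repressor is bound and KosD is active, so *sovB* is transcribed.
→ *sovB* is ON.
Cellobiose is present, so JovV is inactive.
Required activator JovV is absent, so *kepW* is not transcribed.
So KepW is not produced.
Rhamnulose is absent, so TemF is inactive.
Required activator TemF is absent, so *zorG* is not transcribed.
→ *zorG* is OFF.
1 of the 4 genes is transcribed.

1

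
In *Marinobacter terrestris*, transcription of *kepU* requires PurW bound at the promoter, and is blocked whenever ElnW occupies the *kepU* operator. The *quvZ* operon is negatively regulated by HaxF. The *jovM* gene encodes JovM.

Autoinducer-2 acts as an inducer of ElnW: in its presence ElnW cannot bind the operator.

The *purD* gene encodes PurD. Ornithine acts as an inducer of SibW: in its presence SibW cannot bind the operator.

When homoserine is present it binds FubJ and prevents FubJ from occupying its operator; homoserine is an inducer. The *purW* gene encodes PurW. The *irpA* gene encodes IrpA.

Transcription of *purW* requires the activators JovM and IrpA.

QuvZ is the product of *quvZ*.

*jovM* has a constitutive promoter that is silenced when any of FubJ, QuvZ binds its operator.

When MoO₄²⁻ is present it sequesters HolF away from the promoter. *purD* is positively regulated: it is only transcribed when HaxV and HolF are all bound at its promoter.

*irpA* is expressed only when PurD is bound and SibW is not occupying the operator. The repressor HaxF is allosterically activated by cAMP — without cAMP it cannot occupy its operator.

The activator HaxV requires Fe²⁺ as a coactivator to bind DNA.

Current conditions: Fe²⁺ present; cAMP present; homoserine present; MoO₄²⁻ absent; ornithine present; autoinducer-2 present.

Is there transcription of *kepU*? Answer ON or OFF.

Homoserine is present, so FubJ is inactive.
cAMP is present, so HaxF is active.
With repressor HaxF bound, *quvZ* is not transcribed.
So QuvZ is not produced.
With no repressor bound, *jovM* is transcribed.
So JovM is produced and active.
Fe²⁺ is present, so HaxV is active.
MoO₄²⁻ is absent, so HolF is active.
No repressor is bound and HaxV and HolF are active, so *purD* is transcribed.
So PurD is produced and active.
Ornithine is present, so SibW is inactive.
No repressor is bound and PurD is active, so *irpA* is transcribed.
So IrpA is produced and active.
No repressor is bound and JovM and IrpA are active, so *purW* is transcribed.
So PurW is produced and active.
Autoinducer-2 is present, so ElnW is inactive.
No repressor is bound and PurW is active, so *kepU* is transcribed.

ON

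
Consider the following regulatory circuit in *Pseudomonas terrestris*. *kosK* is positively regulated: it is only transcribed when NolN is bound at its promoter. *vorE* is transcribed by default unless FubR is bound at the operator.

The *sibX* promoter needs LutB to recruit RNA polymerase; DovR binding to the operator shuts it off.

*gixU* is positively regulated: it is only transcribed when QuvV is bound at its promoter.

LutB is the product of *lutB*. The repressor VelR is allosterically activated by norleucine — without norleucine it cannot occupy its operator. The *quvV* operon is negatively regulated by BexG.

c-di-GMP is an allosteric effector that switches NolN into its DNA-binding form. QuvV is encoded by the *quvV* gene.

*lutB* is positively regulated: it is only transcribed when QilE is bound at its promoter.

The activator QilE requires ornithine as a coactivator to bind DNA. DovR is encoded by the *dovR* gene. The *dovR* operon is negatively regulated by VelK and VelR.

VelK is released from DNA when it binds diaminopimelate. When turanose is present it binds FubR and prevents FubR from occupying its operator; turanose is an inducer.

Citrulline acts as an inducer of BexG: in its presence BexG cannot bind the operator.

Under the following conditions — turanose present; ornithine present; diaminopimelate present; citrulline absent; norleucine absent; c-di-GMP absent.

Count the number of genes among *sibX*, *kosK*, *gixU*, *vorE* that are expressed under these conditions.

Ornithine is present, so QilE is active.
No repressor is bound and QilE is active, so *lutB* is transcribed.
So LutB is produced and active.
Diaminopimelate is present, so VelK is inactive.
Norleucine is absent, so VelR is inactive.
With no repressor bound, *dovR* is transcribed.
So DovR is produced and active.
With repressor DovR bound, *sibX* is not transcribed.
→ *sibX* is OFF.
c-di-GMP is absent, so NolN is inactive.
Required activator NolN is absent, so *kosK* is not transcribed.
→ *kosK* is OFF.
Citrulline is absent, so BexG is active.
With repressor BexG bound, *quvV* is not transcribed.
So QuvV is not produced.
Required activator QuvV is absent, so *gixU* is not transcribed.
→ *gixU* is OFF.
Turanose is present, so FubR is inactive.
With no repressor bound, *vorE* is transcribed.
→ *vorE* is ON.
1 of the 4 genes is transcribed.

1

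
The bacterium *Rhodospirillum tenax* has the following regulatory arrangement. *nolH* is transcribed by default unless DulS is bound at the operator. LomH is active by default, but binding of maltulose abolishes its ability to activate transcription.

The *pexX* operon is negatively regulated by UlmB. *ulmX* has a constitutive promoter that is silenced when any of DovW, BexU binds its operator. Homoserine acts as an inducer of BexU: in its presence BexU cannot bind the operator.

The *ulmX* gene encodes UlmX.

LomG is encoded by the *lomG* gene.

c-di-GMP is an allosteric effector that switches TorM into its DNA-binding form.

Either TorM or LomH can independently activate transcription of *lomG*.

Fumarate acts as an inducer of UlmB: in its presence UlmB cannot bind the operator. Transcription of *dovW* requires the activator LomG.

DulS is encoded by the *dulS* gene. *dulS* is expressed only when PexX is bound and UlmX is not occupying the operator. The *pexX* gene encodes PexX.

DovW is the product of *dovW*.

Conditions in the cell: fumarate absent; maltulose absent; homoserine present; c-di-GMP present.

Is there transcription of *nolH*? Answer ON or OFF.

c-di-GMP is present, so TorM is active.
Maltulose is absent, so LomH is active.
Activator TorM is present, so *lomG* is transcribed.
So LomG is produced and active.
No repressor is bound and LomG is active, so *dovW* is transcribed.
So DovW is produced and active.
Homoserine is present, so BexU is inactive.
With repressor DovW bound, *ulmX* is not transcribed.
So UlmX is not produced.
Fumarate is absent, so UlmB is active.
With repressor UlmB bound, *pexX* is not transcribed.
So PexX is not produced.
Required activator PexX is absent, so *dulS* is not transcribed.
So DulS is not produced.
With no repressor bound, *nolH* is transcribed.

ON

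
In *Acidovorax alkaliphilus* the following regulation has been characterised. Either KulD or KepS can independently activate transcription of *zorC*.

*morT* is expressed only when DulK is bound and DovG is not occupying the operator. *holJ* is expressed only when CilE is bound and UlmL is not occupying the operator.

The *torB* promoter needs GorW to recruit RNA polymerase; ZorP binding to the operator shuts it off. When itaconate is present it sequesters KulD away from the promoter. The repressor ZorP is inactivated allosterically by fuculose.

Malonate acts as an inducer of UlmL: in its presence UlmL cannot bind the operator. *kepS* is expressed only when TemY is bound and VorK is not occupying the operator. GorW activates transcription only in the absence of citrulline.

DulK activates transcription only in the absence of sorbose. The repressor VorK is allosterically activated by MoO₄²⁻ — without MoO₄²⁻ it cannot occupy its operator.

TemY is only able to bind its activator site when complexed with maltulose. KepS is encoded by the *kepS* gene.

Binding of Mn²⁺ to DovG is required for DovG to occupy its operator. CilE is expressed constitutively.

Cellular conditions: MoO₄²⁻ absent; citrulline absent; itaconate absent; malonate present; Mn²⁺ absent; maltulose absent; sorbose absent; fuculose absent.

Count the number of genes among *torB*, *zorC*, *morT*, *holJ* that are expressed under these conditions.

3

Citrulline is absent, so GorW is active.
Fuculose is absent, so ZorP is active.
With repressor ZorP bound, *torB* is not transcribed.
→ *torB* is OFF.
Itaconate is absent, so KulD is active.
Maltulose is absent, so TemY is inactive.
MoO₄²⁻ is absent, so VorK is inactive.
Required activator TemY is absent, so *kepS* is not transcribed.
So KepS is not produced.
Activator KulD is present, so *zorC* is transcribed.
→ *zorC* is ON.
Mn²⁺ is absent, so DovG is inactive.
Sorbose is absent, so DulK is active.
No repressor is bound and DulK is active, so *morT* is transcribed.
→ *morT* is ON.
CilE is produced constitutively and is active.
Malonate is present, so UlmL is inactive.
No repressor is bound and CilE is active, so *holJ* is transcribed.
→ *holJ* is ON.
3 of the 4 genes are transcribed.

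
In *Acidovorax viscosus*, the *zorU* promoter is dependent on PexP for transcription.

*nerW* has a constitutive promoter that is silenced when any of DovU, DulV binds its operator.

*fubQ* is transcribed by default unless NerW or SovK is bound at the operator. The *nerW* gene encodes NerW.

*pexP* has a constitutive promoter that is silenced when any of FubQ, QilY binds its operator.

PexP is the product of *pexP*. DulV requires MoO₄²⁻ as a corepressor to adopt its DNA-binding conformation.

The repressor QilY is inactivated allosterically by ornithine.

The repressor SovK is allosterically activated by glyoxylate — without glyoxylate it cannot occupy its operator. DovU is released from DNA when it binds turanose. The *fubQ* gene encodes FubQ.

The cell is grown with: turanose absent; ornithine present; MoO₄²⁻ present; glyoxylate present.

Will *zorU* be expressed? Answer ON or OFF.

ON

Turanose is absent, so DovU is active.
MoO₄²⁻ is present, so DulV is active.
With repressor DovU bound, *nerW* is not transcribed.
So NerW is not produced.
Glyoxylate is present, so SovK is active.
With repressor SovK bound, *fubQ* is not transcribed.
So FubQ is not produced.
Ornithine is present, so QilY is inactive.
With no repressor bound, *pexP* is transcribed.
So PexP is produced and active.
No repressor is bound and PexP is active, so *zorU* is transcribed.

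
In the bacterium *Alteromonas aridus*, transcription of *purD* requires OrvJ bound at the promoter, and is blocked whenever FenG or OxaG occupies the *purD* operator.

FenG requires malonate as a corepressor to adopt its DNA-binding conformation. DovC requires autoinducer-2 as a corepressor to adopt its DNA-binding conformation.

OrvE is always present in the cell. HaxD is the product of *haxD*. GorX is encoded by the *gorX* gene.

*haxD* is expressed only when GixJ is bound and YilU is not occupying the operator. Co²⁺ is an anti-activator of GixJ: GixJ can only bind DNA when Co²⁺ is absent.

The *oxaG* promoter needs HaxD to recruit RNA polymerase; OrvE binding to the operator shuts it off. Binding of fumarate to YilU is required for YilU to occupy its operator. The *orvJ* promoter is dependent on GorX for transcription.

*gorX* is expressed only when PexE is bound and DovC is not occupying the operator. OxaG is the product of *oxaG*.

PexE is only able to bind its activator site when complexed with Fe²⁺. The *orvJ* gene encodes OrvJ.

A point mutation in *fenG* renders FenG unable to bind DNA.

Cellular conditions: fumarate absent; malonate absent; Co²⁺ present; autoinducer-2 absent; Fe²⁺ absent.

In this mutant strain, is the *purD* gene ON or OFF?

FenG is non-functional in this strain, so it has no effect.
Co²⁺ is present, so GixJ is inactive.
Fumarate is absent, so YilU is inactive.
Required activator GixJ is absent, so *haxD* is not transcribed.
So HaxD is not produced.
OrvE is produced constitutively and is active.
With repressor OrvE bound, *oxaG* is not transcribed.
So OxaG is not produced.
Autoinducer-2 is absent, so DovC is inactive.
Fe²⁺ is absent, so PexE is inactive.
Required activator PexE is absent, so *gorX* is not transcribed.
So GorX is not produced.
Required activator GorX is absent, so *orvJ* is not transcribed.
So OrvJ is not produced.
Required activator OrvJ is absent, so *purD* is not transcribed.

OFF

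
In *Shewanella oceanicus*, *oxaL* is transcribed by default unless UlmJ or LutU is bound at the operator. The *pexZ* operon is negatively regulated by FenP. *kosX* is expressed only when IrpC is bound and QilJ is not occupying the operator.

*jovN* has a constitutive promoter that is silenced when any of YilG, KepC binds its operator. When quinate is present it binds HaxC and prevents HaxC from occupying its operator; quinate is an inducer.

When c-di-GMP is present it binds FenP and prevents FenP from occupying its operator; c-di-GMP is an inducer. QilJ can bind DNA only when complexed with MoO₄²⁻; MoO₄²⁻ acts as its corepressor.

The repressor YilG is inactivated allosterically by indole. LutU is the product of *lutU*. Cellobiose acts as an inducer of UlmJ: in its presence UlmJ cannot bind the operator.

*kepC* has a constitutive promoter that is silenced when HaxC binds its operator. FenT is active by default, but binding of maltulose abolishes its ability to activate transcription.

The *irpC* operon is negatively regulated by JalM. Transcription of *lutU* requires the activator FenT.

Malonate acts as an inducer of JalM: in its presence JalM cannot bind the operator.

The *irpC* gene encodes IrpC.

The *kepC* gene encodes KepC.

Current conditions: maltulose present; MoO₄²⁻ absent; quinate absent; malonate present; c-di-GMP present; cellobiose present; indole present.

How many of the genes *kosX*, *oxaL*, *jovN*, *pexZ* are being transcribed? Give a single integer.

Malonate is present, so JalM is inactive.
With no repressor bound, *irpC* is transcribed.
So IrpC is produced and active.
MoO₄²⁻ is absent, so QilJ is inactive.
No repressor is bound and IrpC is active, so *kosX* is transcribed.
→ *kosX* is ON.
Cellobiose is present, so UlmJ is inactive.
Maltulose is present, so FenT is inactive.
Required activator FenT is absent, so *lutU* is not transcribed.
So LutU is not produced.
With no repressor bound, *oxaL* is transcribed.
→ *oxaL* is ON.
Indole is present, so YilG is inactive.
Quinate is absent, so HaxC is active.
With repressor HaxC bound, *kepC* is not transcribed.
So KepC is not produced.
With no repressor bound, *jovN* is transcribed.
→ *jovN* is ON.
c-di-GMP is present, so FenP is inactive.
With no repressor bound, *pexZ* is transcribed.
→ *pexZ* is ON.
4 of the 4 genes are transcribed.

4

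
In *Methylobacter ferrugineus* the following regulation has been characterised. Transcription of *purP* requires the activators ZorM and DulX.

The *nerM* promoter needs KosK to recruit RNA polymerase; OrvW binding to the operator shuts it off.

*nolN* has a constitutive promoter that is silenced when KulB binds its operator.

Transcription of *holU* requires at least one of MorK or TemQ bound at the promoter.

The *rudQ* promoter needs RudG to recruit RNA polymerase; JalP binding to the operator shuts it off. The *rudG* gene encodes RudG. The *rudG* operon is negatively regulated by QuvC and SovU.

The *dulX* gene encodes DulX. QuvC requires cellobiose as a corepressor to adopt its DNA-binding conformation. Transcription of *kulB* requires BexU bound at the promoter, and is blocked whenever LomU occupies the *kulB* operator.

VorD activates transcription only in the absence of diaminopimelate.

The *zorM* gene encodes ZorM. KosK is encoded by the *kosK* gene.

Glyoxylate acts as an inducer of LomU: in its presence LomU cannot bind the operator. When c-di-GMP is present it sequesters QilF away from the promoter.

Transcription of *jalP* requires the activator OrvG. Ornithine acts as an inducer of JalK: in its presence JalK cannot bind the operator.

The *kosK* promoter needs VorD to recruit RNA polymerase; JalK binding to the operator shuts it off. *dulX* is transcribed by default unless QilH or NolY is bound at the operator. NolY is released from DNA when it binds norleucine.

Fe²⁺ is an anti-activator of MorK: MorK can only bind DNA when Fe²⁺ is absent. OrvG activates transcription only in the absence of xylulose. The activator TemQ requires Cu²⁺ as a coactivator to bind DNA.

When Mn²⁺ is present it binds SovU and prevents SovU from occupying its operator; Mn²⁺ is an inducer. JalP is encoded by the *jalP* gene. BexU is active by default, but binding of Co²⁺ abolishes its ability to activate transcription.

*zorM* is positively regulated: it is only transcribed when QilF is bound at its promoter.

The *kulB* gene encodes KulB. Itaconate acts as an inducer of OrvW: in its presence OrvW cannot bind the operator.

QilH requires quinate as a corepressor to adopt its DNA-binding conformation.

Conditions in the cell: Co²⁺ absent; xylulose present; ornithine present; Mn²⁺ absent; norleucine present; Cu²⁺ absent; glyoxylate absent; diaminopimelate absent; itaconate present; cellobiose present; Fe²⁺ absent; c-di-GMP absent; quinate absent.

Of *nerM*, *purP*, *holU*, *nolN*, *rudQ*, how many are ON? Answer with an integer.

Itaconate is present, so OrvW is inactive.
Diaminopimelate is absent, so VorD is active.
Ornithine is present, so JalK is inactive.
No repressor is bound and VorD is active, so *kosK* is transcribed.
So KosK is produced and active.
No repressor is bound and KosK is active, so *nerM* is transcribed.
→ *nerM* is ON.
c-di-GMP is absent, so QilF is active.
No repressor is bound and QilF is active, so *zorM* is transcribed.
So ZorM is produced and active.
Quinate is absent, so QilH is inactive.
Norleucine is present, so NolY is inactive.
With no repressor bound, *dulX* is transcribed.
So DulX is produced and active.
No repressor is bound and ZorM and DulX are active, so *purP* is transcribed.
→ *purP* is ON.
Fe²⁺ is absent, so MorK is active.
Cu²⁺ is absent, so TemQ is inactive.
Activator MorK is present, so *holU* is transcribed.
→ *holU* is ON.
Glyoxylate is absent, so LomU is active.
Co²⁺ is absent, so BexU is active.
With repressor LomU bound, *kulB* is not transcribed.
So KulB is not produced.
With no repressor bound, *nolN* is transcribed.
→ *nolN* is ON.
Xylulose is present, so OrvG is inactive.
Required activator OrvG is absent, so *jalP* is not transcribed.
So JalP is not produced.
Cellobiose is present, so QuvC is active.
Mn²⁺ is absent, so SovU is active.
With repressor QuvC bound, *rudG* is not transcribed.
So RudG is not produced.
Required activator RudG is absent, so *rudQ* is not transcribed.
→ *rudQ* is OFF.
4 of the 5 genes are transcribed.

4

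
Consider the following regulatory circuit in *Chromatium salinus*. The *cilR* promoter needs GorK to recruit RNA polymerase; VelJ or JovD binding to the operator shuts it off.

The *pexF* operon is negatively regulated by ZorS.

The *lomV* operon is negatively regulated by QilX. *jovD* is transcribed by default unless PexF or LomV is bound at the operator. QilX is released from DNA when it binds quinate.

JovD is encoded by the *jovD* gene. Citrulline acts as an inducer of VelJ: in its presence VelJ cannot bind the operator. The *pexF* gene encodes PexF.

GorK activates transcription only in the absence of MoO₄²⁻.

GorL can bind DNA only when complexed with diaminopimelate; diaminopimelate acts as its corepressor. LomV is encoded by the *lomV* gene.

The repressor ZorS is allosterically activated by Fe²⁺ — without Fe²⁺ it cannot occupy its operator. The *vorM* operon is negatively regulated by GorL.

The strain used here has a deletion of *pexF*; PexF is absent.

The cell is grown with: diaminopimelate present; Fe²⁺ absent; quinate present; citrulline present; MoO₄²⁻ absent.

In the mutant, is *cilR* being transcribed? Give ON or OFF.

ON

MoO₄²⁻ is absent, so GorK is active.
Citrulline is present, so VelJ is inactive.
PexF is non-functional in this strain, so it has no effect.
Quinate is present, so QilX is inactive.
With no repressor bound, *lomV* is transcribed.
So LomV is produced and active.
With repressor LomV bound, *jovD* is not transcribed.
So JovD is not produced.
No repressor is bound and GorK is active, so *cilR* is transcribed.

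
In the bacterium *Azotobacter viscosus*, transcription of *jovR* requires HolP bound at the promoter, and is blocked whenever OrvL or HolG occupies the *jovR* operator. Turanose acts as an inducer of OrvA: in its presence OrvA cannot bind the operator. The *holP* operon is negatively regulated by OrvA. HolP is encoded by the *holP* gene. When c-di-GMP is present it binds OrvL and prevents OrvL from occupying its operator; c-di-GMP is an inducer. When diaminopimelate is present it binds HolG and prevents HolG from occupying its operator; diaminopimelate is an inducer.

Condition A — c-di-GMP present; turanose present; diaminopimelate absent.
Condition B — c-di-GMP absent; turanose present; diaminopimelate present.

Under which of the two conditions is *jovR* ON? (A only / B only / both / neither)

neither

Condition A:
c-di-GMP is present, so OrvL is inactive.
Turanose is present, so OrvA is inactive.
With no repressor bound, *holP* is transcribed.
So HolP is produced and active.
Diaminopimelate is absent, so HolG is active.
With repressor HolG bound, *jovR* is not transcribed.
→ *jovR* is OFF in A.
Condition B:
c-di-GMP is absent, so OrvL is active.
Turanose is present, so OrvA is inactive.
With no repressor bound, *holP* is transcribed.
So HolP is produced and active.
Diaminopimelate is present, so HolG is inactive.
With repressor OrvL bound, *jovR* is not transcribed.
→ *jovR* is OFF in B.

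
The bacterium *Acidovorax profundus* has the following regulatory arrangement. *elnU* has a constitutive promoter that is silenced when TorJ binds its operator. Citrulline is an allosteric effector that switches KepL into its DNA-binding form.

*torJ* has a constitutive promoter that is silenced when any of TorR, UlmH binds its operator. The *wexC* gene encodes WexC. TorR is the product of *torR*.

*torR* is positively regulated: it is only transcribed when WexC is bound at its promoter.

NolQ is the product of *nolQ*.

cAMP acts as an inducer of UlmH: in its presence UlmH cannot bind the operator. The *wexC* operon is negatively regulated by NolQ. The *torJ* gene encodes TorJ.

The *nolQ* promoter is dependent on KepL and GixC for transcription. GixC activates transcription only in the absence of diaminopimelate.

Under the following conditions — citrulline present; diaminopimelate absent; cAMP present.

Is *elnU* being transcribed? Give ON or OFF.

Citrulline is present, so KepL is active.
Diaminopimelate is absent, so GixC is active.
No repressor is bound and KepL and GixC are active, so *nolQ* is transcribed.
So NolQ is produced and active.
With repressor NolQ bound, *wexC* is not transcribed.
So WexC is not produced.
Required activator WexC is absent, so *torR* is not transcribed.
So TorR is not produced.
cAMP is present, so UlmH is inactive.
With no repressor bound, *torJ* is transcribed.
So TorJ is produced and active.
With repressor TorJ bound, *elnU* is not transcribed.

OFF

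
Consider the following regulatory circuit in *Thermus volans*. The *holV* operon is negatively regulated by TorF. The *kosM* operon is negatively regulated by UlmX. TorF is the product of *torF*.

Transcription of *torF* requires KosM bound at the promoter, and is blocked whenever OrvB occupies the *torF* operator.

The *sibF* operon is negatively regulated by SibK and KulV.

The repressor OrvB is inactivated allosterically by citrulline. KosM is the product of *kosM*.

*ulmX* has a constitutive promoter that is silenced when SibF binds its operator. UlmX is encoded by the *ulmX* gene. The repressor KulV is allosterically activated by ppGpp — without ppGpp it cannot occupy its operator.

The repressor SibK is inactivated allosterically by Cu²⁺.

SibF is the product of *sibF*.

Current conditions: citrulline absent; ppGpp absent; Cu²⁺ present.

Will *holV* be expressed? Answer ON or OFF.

Cu²⁺ is present, so SibK is inactive.
ppGpp is absent, so KulV is inactive.
With no repressor bound, *sibF* is transcribed.
So SibF is produced and active.
With repressor SibF bound, *ulmX* is not transcribed.
So UlmX is not produced.
With no repressor bound, *kosM* is transcribed.
So KosM is produced and active.
Citrulline is absent, so OrvB is active.
With repressor OrvB bound, *torF* is not transcribed.
So TorF is not produced.
With no repressor bound, *holV* is transcribed.

ON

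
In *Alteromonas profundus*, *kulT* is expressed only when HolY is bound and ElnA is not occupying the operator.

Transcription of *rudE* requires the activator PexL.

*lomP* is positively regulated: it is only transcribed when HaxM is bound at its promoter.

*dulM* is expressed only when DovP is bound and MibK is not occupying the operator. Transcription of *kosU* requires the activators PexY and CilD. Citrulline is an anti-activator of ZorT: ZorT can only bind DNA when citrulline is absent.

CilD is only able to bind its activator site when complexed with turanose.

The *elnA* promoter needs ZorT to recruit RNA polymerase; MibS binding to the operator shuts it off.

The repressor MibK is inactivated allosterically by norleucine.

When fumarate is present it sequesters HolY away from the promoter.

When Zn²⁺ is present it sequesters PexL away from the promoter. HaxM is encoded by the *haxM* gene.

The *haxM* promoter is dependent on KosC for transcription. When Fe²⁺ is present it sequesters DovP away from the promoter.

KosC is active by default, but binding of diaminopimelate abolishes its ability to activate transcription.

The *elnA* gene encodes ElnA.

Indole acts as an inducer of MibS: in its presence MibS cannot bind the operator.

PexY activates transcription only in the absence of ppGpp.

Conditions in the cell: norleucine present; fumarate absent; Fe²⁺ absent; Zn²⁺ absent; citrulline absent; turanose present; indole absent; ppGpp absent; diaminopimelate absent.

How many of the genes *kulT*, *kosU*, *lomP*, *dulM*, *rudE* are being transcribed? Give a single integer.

Citrulline is absent, so ZorT is active.
Indole is absent, so MibS is active.
With repressor MibS bound, *elnA* is not transcribed.
So ElnA is not produced.
Fumarate is absent, so HolY is active.
No repressor is bound and HolY is active, so *kulT* is transcribed.
→ *kulT* is ON.
ppGpp is absent, so PexY is active.
Turanose is present, so CilD is active.
No repressor is bound and PexY and CilD are active, so *kosU* is transcribed.
→ *kosU* is ON.
Diaminopimelate is absent, so KosC is active.
No repressor is bound and KosC is active, so *haxM* is transcribed.
So HaxM is produced and active.
No repressor is bound and HaxM is active, so *lomP* is transcribed.
→ *lomP* is ON.
Norleucine is present, so MibK is inactive.
Fe²⁺ is absent, so DovP is active.
No repressor is bound and DovP is active, so *dulM* is transcribed.
→ *dulM* is ON.
Zn²⁺ is absent, so PexL is active.
No repressor is bound and PexL is active, so *rudE* is transcribed.
→ *rudE* is ON.
5 of the 5 genes are transcribed.

5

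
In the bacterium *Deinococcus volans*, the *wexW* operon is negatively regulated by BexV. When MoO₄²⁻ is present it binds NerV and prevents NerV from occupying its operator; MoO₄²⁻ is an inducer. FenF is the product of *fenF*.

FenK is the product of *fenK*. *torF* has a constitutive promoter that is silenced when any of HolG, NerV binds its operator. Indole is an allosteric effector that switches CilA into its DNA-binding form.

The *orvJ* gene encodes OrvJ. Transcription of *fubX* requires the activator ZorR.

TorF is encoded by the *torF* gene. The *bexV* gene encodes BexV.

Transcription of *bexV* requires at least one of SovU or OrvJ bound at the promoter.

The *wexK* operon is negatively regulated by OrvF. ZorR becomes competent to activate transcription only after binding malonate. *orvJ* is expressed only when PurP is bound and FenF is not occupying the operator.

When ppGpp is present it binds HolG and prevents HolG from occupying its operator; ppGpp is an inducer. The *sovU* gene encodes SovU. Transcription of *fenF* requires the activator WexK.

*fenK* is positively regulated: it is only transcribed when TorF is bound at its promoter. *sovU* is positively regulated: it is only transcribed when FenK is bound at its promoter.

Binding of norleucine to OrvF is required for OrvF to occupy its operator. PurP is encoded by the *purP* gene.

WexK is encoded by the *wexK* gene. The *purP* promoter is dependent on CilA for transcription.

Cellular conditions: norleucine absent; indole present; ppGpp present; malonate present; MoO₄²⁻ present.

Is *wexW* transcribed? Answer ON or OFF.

ppGpp is present, so HolG is inactive.
MoO₄²⁻ is present, so NerV is inactive.
With no repressor bound, *torF* is transcribed.
So TorF is produced and active.
No repressor is bound and TorF is active, so *fenK* is transcribed.
So FenK is produced and active.
No repressor is bound and FenK is active, so *sovU* is transcribed.
So SovU is produced and active.
Indole is present, so CilA is active.
No repressor is bound and CilA is active, so *purP* is transcribed.
So PurP is produced and active.
Norleucine is absent, so OrvF is inactive.
With no repressor bound, *wexK* is transcribed.
So WexK is produced and active.
No repressor is bound and WexK is active, so *fenF* is transcribed.
So FenF is produced and active.
With repressor FenF bound, *orvJ* is not transcribed.
So OrvJ is not produced.
Activator SovU is present, so *bexV* is transcribed.
So BexV is produced and active.
With repressor BexV bound, *wexW* is not transcribed.

OFF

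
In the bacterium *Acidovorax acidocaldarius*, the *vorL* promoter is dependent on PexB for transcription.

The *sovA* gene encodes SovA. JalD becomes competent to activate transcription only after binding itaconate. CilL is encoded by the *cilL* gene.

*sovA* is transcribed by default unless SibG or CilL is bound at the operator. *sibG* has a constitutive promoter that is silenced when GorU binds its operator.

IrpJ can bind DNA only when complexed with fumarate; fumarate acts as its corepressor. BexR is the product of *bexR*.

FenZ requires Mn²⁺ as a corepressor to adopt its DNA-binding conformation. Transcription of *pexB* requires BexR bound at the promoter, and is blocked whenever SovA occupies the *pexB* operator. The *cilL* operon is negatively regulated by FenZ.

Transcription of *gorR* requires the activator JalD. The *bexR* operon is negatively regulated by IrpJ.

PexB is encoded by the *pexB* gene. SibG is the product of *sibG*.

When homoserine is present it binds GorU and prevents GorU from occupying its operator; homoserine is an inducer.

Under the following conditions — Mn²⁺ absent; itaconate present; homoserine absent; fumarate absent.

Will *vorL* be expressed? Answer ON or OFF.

ON

Homoserine is absent, so GorU is active.
With repressor GorU bound, *sibG* is not transcribed.
So SibG is not produced.
Mn²⁺ is absent, so FenZ is inactive.
With no repressor bound, *cilL* is transcribed.
So CilL is produced and active.
With repressor CilL bound, *sovA* is not transcribed.
So SovA is not produced.
Fumarate is absent, so IrpJ is inactive.
With no repressor bound, *bexR* is transcribed.
So BexR is produced and active.
No repressor is bound and BexR is active, so *pexB* is transcribed.
So PexB is produced and active.
No repressor is bound and PexB is active, so *vorL* is transcribed.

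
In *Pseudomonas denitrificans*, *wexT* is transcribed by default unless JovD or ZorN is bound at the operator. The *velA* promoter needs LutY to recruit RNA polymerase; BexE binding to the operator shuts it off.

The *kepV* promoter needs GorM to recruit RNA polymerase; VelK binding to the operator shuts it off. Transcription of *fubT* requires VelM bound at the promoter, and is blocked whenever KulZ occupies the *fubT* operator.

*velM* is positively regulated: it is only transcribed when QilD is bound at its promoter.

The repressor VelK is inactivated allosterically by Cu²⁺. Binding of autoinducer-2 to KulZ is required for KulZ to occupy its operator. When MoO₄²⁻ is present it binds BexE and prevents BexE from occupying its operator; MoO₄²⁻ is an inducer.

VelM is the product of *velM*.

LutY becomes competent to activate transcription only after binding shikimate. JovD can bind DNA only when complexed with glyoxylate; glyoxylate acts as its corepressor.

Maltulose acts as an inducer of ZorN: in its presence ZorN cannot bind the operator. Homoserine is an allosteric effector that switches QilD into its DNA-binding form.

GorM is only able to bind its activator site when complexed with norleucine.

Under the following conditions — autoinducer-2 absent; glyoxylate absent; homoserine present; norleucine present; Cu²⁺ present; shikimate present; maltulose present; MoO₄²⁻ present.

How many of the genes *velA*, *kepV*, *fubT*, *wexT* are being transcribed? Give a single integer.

4

MoO₄²⁻ is present, so BexE is inactive.
Shikimate is present, so LutY is active.
No repressor is bound and LutY is active, so *velA* is transcribed.
→ *velA* is ON.
Norleucine is present, so GorM is active.
Cu²⁺ is present, so VelK is inactive.
No repressor is bound and GorM is active, so *kepV* is transcribed.
→ *kepV* is ON.
Autoinducer-2 is absent, so KulZ is inactive.
Homoserine is present, so QilD is active.
No repressor is bound and QilD is active, so *velM* is transcribed.
So VelM is produced and active.
No repressor is bound and VelM is active, so *fubT* is transcribed.
→ *fubT* is ON.
Glyoxylate is absent, so JovD is inactive.
Maltulose is present, so ZorN is inactive.
With no repressor bound, *wexT* is transcribed.
→ *wexT* is ON.
4 of the 4 genes are transcribed.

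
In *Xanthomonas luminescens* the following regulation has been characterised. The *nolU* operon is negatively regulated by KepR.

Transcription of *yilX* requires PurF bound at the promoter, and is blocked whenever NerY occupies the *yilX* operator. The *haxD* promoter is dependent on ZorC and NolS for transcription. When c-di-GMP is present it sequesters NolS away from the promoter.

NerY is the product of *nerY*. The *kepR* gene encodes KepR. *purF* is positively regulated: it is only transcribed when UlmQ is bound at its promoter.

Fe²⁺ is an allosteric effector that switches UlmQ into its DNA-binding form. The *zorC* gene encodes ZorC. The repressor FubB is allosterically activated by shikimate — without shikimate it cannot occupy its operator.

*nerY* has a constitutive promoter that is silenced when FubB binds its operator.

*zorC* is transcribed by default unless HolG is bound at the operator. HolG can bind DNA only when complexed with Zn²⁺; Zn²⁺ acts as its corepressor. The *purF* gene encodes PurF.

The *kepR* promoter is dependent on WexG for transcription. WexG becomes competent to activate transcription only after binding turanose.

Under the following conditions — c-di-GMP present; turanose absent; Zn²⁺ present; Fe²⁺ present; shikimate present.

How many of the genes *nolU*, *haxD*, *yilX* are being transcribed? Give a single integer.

Turanose is absent, so WexG is inactive.
Required activator WexG is absent, so *kepR* is not transcribed.
So KepR is not produced.
With no repressor bound, *nolU* is transcribed.
→ *nolU* is ON.
Zn²⁺ is present, so HolG is active.
With repressor HolG bound, *zorC* is not transcribed.
So ZorC is not produced.
c-di-GMP is present, so NolS is inactive.
Required activator ZorC is absent, so *haxD* is not transcribed.
→ *haxD* is OFF.
Shikimate is present, so FubB is active.
With repressor FubB bound, *nerY* is not transcribed.
So NerY is not produced.
Fe²⁺ is present, so UlmQ is active.
No repressor is bound and UlmQ is active, so *purF* is transcribed.
So PurF is produced and active.
No repressor is bound and PurF is active, so *yilX* is transcribed.
→ *yilX* is ON.
2 of the 3 genes are transcribed.

2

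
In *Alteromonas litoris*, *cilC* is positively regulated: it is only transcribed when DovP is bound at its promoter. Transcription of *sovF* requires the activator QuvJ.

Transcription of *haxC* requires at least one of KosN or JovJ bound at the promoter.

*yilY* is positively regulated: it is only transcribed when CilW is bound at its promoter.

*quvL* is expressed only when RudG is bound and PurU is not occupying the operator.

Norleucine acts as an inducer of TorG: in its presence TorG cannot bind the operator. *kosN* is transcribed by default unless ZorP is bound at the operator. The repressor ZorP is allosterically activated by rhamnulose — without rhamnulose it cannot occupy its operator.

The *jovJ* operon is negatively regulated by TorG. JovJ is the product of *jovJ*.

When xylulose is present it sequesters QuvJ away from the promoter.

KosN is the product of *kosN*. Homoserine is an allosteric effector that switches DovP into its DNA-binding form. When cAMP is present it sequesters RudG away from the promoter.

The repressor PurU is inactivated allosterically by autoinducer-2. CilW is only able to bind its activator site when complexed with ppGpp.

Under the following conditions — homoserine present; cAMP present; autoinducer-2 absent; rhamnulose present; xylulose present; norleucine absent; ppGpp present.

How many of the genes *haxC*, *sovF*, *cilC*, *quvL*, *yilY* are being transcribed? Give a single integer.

Rhamnulose is present, so ZorP is active.
With repressor ZorP bound, *kosN* is not transcribed.
So KosN is not produced.
Norleucine is absent, so TorG is active.
With repressor TorG bound, *jovJ* is not transcribed.
So JovJ is not produced.
No activator is available at the *haxC* promoter, so *haxC* is not transcribed.
→ *haxC* is OFF.
Xylulose is present, so QuvJ is inactive.
Required activator QuvJ is absent, so *sovF* is not transcribed.
→ *sovF* is OFF.
Homoserine is present, so DovP is active.
No repressor is bound and DovP is active, so *cilC* is transcribed.
→ *cilC* is ON.
cAMP is present, so RudG is inactive.
Autoinducer-2 is absent, so PurU is active.
With repressor PurU bound, *quvL* is not transcribed.
→ *quvL* is OFF.
ppGpp is present, so CilW is active.
No repressor is bound and CilW is active, so *yilY* is transcribed.
→ *yilY* is ON.
2 of the 5 genes are transcribed.

2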